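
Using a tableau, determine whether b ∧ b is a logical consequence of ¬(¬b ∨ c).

Initial set: {¬(¬b ∨ c); ¬(b ∧ b)}.
¬(¬b ∨ c): α-rule — add ¬¬b, ¬c.
¬(b ∧ b): β-rule — branch into ¬b  //  ¬b.
  branch 1 (add ¬b):
    × closes — contains both b and ¬b.
  branch 2 (add ¬b):
    × closes — contains both b and ¬b.
All 2 branches close.
Every branch closed, so the premises entail the conclusion.

Yes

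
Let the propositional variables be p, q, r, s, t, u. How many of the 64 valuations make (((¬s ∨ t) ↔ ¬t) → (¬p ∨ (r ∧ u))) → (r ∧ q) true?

21

Initial set: {((((¬s ∨ t) ↔ ¬t) → (¬p ∨ (r ∧ u))) → (r ∧ q))}.
((((¬s ∨ t) ↔ ¬t) → (¬p ∨ (r ∧ u))) → (r ∧ q)): β-rule — branch into ¬(((¬s ∨ t) ↔ ¬t) → (¬p ∨ (r ∧ u)))  //  (r ∧ q).
  branch 1 (add ¬(((¬s ∨ t) ↔ ¬t) → (¬p ∨ (r ∧ u)))):
    ¬(((¬s ∨ t) ↔ ¬t) → (¬p ∨ (r ∧ u))): α-rule — add ((¬s ∨ t) ↔ ¬t), ¬(¬p ∨ (r ∧ u)).
    ¬(¬p ∨ (r ∧ u)): α-rule — add ¬¬p, ¬(r ∧ u).
    ((¬s ∨ t) ↔ ¬t): β-rule — branch into (¬s ∨ t), ¬t  //  ¬(¬s ∨ t), ¬¬t.
      branch 1.1 (add (¬s ∨ t), ¬t):
        ¬(r ∧ u): β-rule — branch into ¬r  //  ¬u.
          branch 1.1.1 (add ¬r):
            (¬s ∨ t): β-rule — branch into ¬s  //  t.
              branch 1.1.1.1 (add ¬s):
                ○ open, literals {p=true, r=false, s=false, t=false}.
              branch 1.1.1.2 (add t):
                × closes — contains both t and ¬t.
          branch 1.1.2 (add ¬u):
            (¬s ∨ t): β-rule — branch into ¬s  //  t.
              branch 1.1.2.1 (add ¬s):
                ○ open, literals {p=true, s=false, t=false, u=false}.
              branch 1.1.2.2 (add t):
                × closes — contains both t and ¬t.
      branch 1.2 (add ¬(¬s ∨ t), ¬¬t):
        ¬(¬s ∨ t): α-rule — add ¬¬s, ¬t.
        × closes — contains both t and ¬t.
  branch 2 (add (r ∧ q)):
    (r ∧ q): α-rule — add r, q.
    ○ open, literals {q=true, r=true}.
3 branches closed, 3 open.
Each open branch fixes some atoms; the unmentioned ones are free. Counting distinct full assignments: branch {p=true, r=false, s=false, t=false} (q, u) contributes 4 new; branch {p=true, s=false, t=false, u=false} (q, r) contributes 2 new; branch {q=true, r=true} (p, s, t, u) contributes 15 new. Total: 21.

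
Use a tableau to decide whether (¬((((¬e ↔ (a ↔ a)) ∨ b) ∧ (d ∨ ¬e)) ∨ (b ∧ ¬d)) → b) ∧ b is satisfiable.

Satisfiable

Initial set: {((¬((((¬e ↔ (a ↔ a)) ∨ b) ∧ (d ∨ ¬e)) ∨ (b ∧ ¬d)) → b) ∧ b)}.
((¬((((¬e ↔ (a ↔ a)) ∨ b) ∧ (d ∨ ¬e)) ∨ (b ∧ ¬d)) → b) ∧ b): α-rule — add (¬((((¬e ↔ (a ↔ a)) ∨ b) ∧ (d ∨ ¬e)) ∨ (b ∧ ¬d)) → b), b.
(¬((((¬e ↔ (a ↔ a)) ∨ b) ∧ (d ∨ ¬e)) ∨ (b ∧ ¬d)) → b): β-rule — branch into ¬¬((((¬e ↔ (a ↔ a)) ∨ b) ∧ (d ∨ ¬e)) ∨ (b ∧ ¬d))  //  b.
  branch 1 (add ¬¬((((¬e ↔ (a ↔ a)) ∨ b) ∧ (d ∨ ¬e)) ∨ (b ∧ ¬d))):
    ¬¬((((¬e ↔ (a ↔ a)) ∨ b) ∧ (d ∨ ¬e)) ∨ (b ∧ ¬d)): β-rule — branch into (((¬e ↔ (a ↔ a)) ∨ b) ∧ (d ∨ ¬e))  //  (b ∧ ¬d).
      branch 1.1 (add (((¬e ↔ (a ↔ a)) ∨ b) ∧ (d ∨ ¬e))):
        (((¬e ↔ (a ↔ a)) ∨ b) ∧ (d ∨ ¬e)): α-rule — add ((¬e ↔ (a ↔ a)) ∨ b), (d ∨ ¬e).
        ((¬e ↔ (a ↔ a)) ∨ b): β-rule — branch into (¬e ↔ (a ↔ a))  //  b.
          branch 1.1.1 (add (¬e ↔ (a ↔ a))):
            (d ∨ ¬e): β-rule — branch into d  //  ¬e.
              branch 1.1.1.1 (add d):
                (¬e ↔ (a ↔ a)): β-rule — branch into ¬e, (a ↔ a)  //  ¬¬e, ¬(a ↔ a).
                  branch 1.1.1.1.1 (add ¬e, (a ↔ a)):
                    (a ↔ a): β-rule — branch into a, a  //  ¬a, ¬a.
                      branch 1.1.1.1.1.1 (add a, a):
                        ○ open, literals {a=T, b=T, d=T, e=F}.
                      branch 1.1.1.1.1.2 (add ¬a, ¬a):
                        ○ open, literals {a=F, b=T, d=T, e=F}.
                  branch 1.1.1.1.2 (add ¬¬e, ¬(a ↔ a)):
                    ¬(a ↔ a): β-rule — branch into a, ¬a  //  ¬a, a.
                      branch 1.1.1.1.2.1 (add a, ¬a):
                        × closes — contains both a and ¬a.
                      branch 1.1.1.1.2.2 (add ¬a, a):
                        × closes — contains both a and ¬a.
              branch 1.1.1.2 (add ¬e):
                (¬e ↔ (a ↔ a)): β-rule — branch into ¬e, (a ↔ a)  //  ¬¬e, ¬(a ↔ a).
                  branch 1.1.1.2.1 (add ¬e, (a ↔ a)):
                    (a ↔ a): β-rule — branch into a, a  //  ¬a, ¬a.
                      branch 1.1.1.2.1.1 (add a, a):
                        ○ open, literals {a=T, b=T, e=F}.
                      branch 1.1.1.2.1.2 (add ¬a, ¬a):
                        ○ open, literals {a=F, b=T, e=F}.
                  branch 1.1.1.2.2 (add ¬¬e, ¬(a ↔ a)):
                    × closes — contains both e and ¬e.
          branch 1.1.2 (add b):
            (d ∨ ¬e): β-rule — branch into d  //  ¬e.
              branch 1.1.2.1 (add d):
                ○ open, literals {b=T, d=T}.
              branch 1.1.2.2 (add ¬e):
                ○ open, literals {b=T, e=F}.
      branch 1.2 (add (b ∧ ¬d)):
        (b ∧ ¬d): α-rule — add b, ¬d.
        ○ open, literals {b=T, d=F}.
  branch 2 (add b):
    ○ open, literals {b=T}.
3 branches closed, 8 open.
An open branch gives a satisfying assignment: a=T, b=T, d=T, e=F.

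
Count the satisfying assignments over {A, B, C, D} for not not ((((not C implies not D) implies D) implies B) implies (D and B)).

8

Initial set: {not not ((((not C implies not D) implies D) implies B) implies (D and B))}.
not not ((((not C implies not D) implies D) implies B) implies (D and B)): drop double negation, giving ((((not C implies not D) implies D) implies B) implies (D and B)).
((((not C implies not D) implies D) implies B) implies (D and B)): β-rule — branch into not (((not C implies not D) implies D) implies B)  //  (D and B).
  branch 1 (add not (((not C implies not D) implies D) implies B)):
    not (((not C implies not D) implies D) implies B): α-rule — add ((not C implies not D) implies D), not B.
    ((not C implies not D) implies D): β-rule — branch into not (not C implies not D)  //  D.
      branch 1.1 (add not (not C implies not D)):
        not (not C implies not D): α-rule — add not C, not not D.
        ○ open, literals {B=false, C=false, D=true}.
      branch 1.2 (add D):
        ○ open, literals {B=false, D=true}.
  branch 2 (add (D and B)):
    (D and B): α-rule — add D, B.
    ○ open, literals {B=true, D=true}.
0 branches closed, 3 open.
Each open branch fixes some atoms; the unmentioned ones are free. Counting distinct full assignments: branch {B=false, C=false, D=true} (A) contributes 2 new; branch {B=false, D=true} (A, C) contributes 2 new; branch {B=true, D=true} (A, C) contributes 4 new. Total: 8.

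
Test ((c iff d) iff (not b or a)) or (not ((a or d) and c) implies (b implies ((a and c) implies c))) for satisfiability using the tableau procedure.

Initial set: {(((c iff d) iff (not b or a)) or (not ((a or d) and c) implies (b implies ((a and c) implies c))))}.
(((c iff d) iff (not b or a)) or (not ((a or d) and c) implies (b implies ((a and c) implies c)))): β-rule — branch into ((c iff d) iff (not b or a))  //  (not ((a or d) and c) implies (b implies ((a and c) implies c))).
  branch 1 (add ((c iff d) iff (not b or a))):
    ((c iff d) iff (not b or a)): β-rule — branch into (c iff d), (not b or a)  //  not (c iff d), not (not b or a).
      branch 1.1 (add (c iff d), (not b or a)):
        (c iff d): β-rule — branch into c, d  //  not c, not d.
          branch 1.1.1 (add c, d):
            (not b or a): β-rule — branch into not b  //  a.
              branch 1.1.1.1 (add not b):
                ○ open, literals {b=false, c=true, d=true}.
              branch 1.1.1.2 (add a):
                ○ open, literals {a=true, c=true, d=true}.
          branch 1.1.2 (add not c, not d):
            (not b or a): β-rule — branch into not b  //  a.
              branch 1.1.2.1 (add not b):
                ○ open, literals {b=false, c=false, d=false}.
              branch 1.1.2.2 (add a):
                ○ open, literals {a=true, c=false, d=false}.
      branch 1.2 (add not (c iff d), not (not b or a)):
        not (not b or a): α-rule — add not not b, not a.
        not (c iff d): β-rule — branch into c, not d  //  not c, d.
          branch 1.2.1 (add c, not d):
            ○ open, literals {a=false, b=true, c=true, d=false}.
          branch 1.2.2 (add not c, d):
            ○ open, literals {a=false, b=true, c=false, d=true}.
  branch 2 (add (not ((a or d) and c) implies (b implies ((a and c) implies c)))):
    (not ((a or d) and c) implies (b implies ((a and c) implies c))): β-rule — branch into not not ((a or d) and c)  //  (b implies ((a and c) implies c)).
      branch 2.1 (add not not ((a or d) and c)):
        not not ((a or d) and c): α-rule — add (a or d), c.
        (a or d): β-rule — branch into a  //  d.
          branch 2.1.1 (add a):
            ○ open, literals {a=true, c=true}.
          branch 2.1.2 (add d):
            ○ open, literals {c=true, d=true}.
      branch 2.2 (add (b implies ((a and c) implies c))):
        (b implies ((a and c) implies c)): β-rule — branch into not b  //  ((a and c) implies c).
          branch 2.2.1 (add not b):
            ○ open, literals {b=false}.
          branch 2.2.2 (add ((a and c) implies c)):
            ((a and c) implies c): β-rule — branch into not (a and c)  //  c.
              branch 2.2.2.1 (add not (a and c)):
                not (a and c): β-rule — branch into not a  //  not c.
                  branch 2.2.2.1.1 (add not a):
                    ○ open, literals {a=false}.
                  branch 2.2.2.1.2 (add not c):
                    ○ open, literals {c=false}.
              branch 2.2.2.2 (add c):
                ○ open, literals {c=true}.
0 branches closed, 12 open.
An open branch gives a satisfying assignment: b=false, c=true, d=true.

Satisfiable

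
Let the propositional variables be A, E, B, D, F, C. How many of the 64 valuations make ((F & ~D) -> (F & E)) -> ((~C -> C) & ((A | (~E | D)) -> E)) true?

Initial set: {T (((F & ~D) -> (F & E)) -> ((~C -> C) & ((A | (~E | D)) -> E)))}.
T (((F & ~D) -> (F & E)) -> ((~C -> C) & ((A | (~E | D)) -> E))): β-rule — branch into F ((F & ~D) -> (F & E))  //  T ((~C -> C) & ((A | (~E | D)) -> E)).
  branch 1 (add F ((F & ~D) -> (F & E))):
    F ((F & ~D) -> (F & E)): α-rule — add T (F & ~D), F (F & E).
    T (F & ~D): α-rule — add T F, T ~D.
    F (F & E): β-rule — branch into F F  //  F E.
      branch 1.1 (add F F):
        × closes — contains both F and ~F.
      branch 1.2 (add F E):
        ○ open, literals {D=false, E=false, F=true}.
  branch 2 (add T ((~C -> C) & ((A | (~E | D)) -> E))):
    T ((~C -> C) & ((A | (~E | D)) -> E)): α-rule — add T (~C -> C), T ((A | (~E | D)) -> E).
    T (~C -> C): β-rule — branch into F ~C  //  T C.
      branch 2.1 (add F ~C):
        T ((A | (~E | D)) -> E): β-rule — branch into F (A | (~E | D))  //  T E.
          branch 2.1.1 (add F (A | (~E | D))):
            F (A | (~E | D)): α-rule — add F A, F (~E | D).
            F (~E | D): α-rule — add F ~E, F D.
            ○ open, literals {A=false, C=true, D=false, E=true}.
          branch 2.1.2 (add T E):
            ○ open, literals {C=true, E=true}.
      branch 2.2 (add T C):
        T ((A | (~E | D)) -> E): β-rule — branch into F (A | (~E | D))  //  T E.
          branch 2.2.1 (add F (A | (~E | D))):
            F (A | (~E | D)): α-rule — add F A, F (~E | D).
            F (~E | D): α-rule — add F ~E, F D.
            ○ open, literals {A=false, C=true, D=false, E=true}.
          branch 2.2.2 (add T E):
            ○ open, literals {C=true, E=true}.
1 branch closed, 5 open.
Each open branch fixes some atoms; the unmentioned ones are free. Counting distinct full assignments: branch {D=false, E=false, F=true} (A, B, C) contributes 8 new; branch {A=false, C=true, D=false, E=true} (B, F) contributes 4 new; branch {C=true, E=true} (A, B, D, F) contributes 12 new; branch {A=false, C=true, D=false, E=true} (B, F) contributes 0 new; branch {C=true, E=true} (A, B, D, F) contributes 0 new. Total: 24.

24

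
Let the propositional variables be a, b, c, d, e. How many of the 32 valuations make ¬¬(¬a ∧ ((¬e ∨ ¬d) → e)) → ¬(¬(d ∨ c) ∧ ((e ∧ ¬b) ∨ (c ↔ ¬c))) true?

Initial set: {(¬¬(¬a ∧ ((¬e ∨ ¬d) → e)) → ¬(¬(d ∨ c) ∧ ((e ∧ ¬b) ∨ (c ↔ ¬c))))}.
(¬¬(¬a ∧ ((¬e ∨ ¬d) → e)) → ¬(¬(d ∨ c) ∧ ((e ∧ ¬b) ∨ (c ↔ ¬c)))): β-rule — branch into ¬¬¬(¬a ∧ ((¬e ∨ ¬d) → e))  //  ¬(¬(d ∨ c) ∧ ((e ∧ ¬b) ∨ (c ↔ ¬c))).
  branch 1 (add ¬¬¬(¬a ∧ ((¬e ∨ ¬d) → e))):
    ¬¬¬(¬a ∧ ((¬e ∨ ¬d) → e)): drop double negation, giving ¬(¬a ∧ ((¬e ∨ ¬d) → e)).
    ¬(¬a ∧ ((¬e ∨ ¬d) → e)): β-rule — branch into ¬¬a  //  ¬((¬e ∨ ¬d) → e).
      branch 1.1 (add ¬¬a):
        ○ open, literals {a=true}.
      branch 1.2 (add ¬((¬e ∨ ¬d) → e)):
        ¬((¬e ∨ ¬d) → e): α-rule — add (¬e ∨ ¬d), ¬e.
        (¬e ∨ ¬d): β-rule — branch into ¬e  //  ¬d.
          branch 1.2.1 (add ¬e):
            ○ open, literals {e=false}.
          branch 1.2.2 (add ¬d):
            ○ open, literals {d=false, e=false}.
  branch 2 (add ¬(¬(d ∨ c) ∧ ((e ∧ ¬b) ∨ (c ↔ ¬c)))):
    ¬(¬(d ∨ c) ∧ ((e ∧ ¬b) ∨ (c ↔ ¬c))): β-rule — branch into ¬¬(d ∨ c)  //  ¬((e ∧ ¬b) ∨ (c ↔ ¬c)).
      branch 2.1 (add ¬¬(d ∨ c)):
        ¬¬(d ∨ c): β-rule — branch into d  //  c.
          branch 2.1.1 (add d):
            ○ open, literals {d=true}.
          branch 2.1.2 (add c):
            ○ open, literals {c=true}.
      branch 2.2 (add ¬((e ∧ ¬b) ∨ (c ↔ ¬c))):
        ¬((e ∧ ¬b) ∨ (c ↔ ¬c)): α-rule — add ¬(e ∧ ¬b), ¬(c ↔ ¬c).
        ¬(e ∧ ¬b): β-rule — branch into ¬e  //  ¬¬b.
          branch 2.2.1 (add ¬e):
            ¬(c ↔ ¬c): β-rule — branch into c, ¬¬c  //  ¬c, ¬c.
              branch 2.2.1.1 (add c, ¬¬c):
                ○ open, literals {c=true, e=false}.
              branch 2.2.1.2 (add ¬c, ¬c):
                ○ open, literals {c=false, e=false}.
          branch 2.2.2 (add ¬¬b):
            ¬(c ↔ ¬c): β-rule — branch into c, ¬¬c  //  ¬c, ¬c.
              branch 2.2.2.1 (add c, ¬¬c):
                ○ open, literals {b=true, c=true}.
              branch 2.2.2.2 (add ¬c, ¬c):
                ○ open, literals {b=true, c=false}.
0 branches closed, 9 open.
Each open branch fixes some atoms; the unmentioned ones are free. Counting distinct full assignments: branch {a=true} (b, c, d, e) contributes 16 new; branch {e=false} (a, b, c, d) contributes 8 new; branch {d=false, e=false} (a, b, c) contributes 0 new; branch {d=true} (a, b, c, e) contributes 4 new; branch {c=true} (a, b, d, e) contributes 2 new; branch {c=true, e=false} (a, b, d) contributes 0 new; branch {c=false, e=false} (a, b, d) contributes 0 new; branch {b=true, c=true} (a, d, e) contributes 0 new; branch {b=true, c=false} (a, d, e) contributes 1 new. Total: 31.

31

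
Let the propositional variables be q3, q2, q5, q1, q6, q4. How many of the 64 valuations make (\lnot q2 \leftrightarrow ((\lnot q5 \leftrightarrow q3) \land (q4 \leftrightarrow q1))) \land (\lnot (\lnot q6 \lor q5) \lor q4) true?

20

Initial set: {T ((\lnot q2 \leftrightarrow ((\lnot q5 \leftrightarrow q3) \land (q4 \leftrightarrow q1))) \land (\lnot (\lnot q6 \lor q5) \lor q4))}.
T ((\lnot q2 \leftrightarrow ((\lnot q5 \leftrightarrow q3) \land (q4 \leftrightarrow q1))) \land (\lnot (\lnot q6 \lor q5) \lor q4)): α-rule — add T (\lnot q2 \leftrightarrow ((\lnot q5 \leftrightarrow q3) \land (q4 \leftrightarrow q1))), T (\lnot (\lnot q6 \lor q5) \lor q4).
T (\lnot q2 \leftrightarrow ((\lnot q5 \leftrightarrow q3) \land (q4 \leftrightarrow q1))): β-rule — branch into T \lnot q2, T ((\lnot q5 \leftrightarrow q3) \land (q4 \leftrightarrow q1))  //  F \lnot q2, F ((\lnot q5 \leftrightarrow q3) \land (q4 \leftrightarrow q1)).
  branch 1 (add T \lnot q2, T ((\lnot q5 \leftrightarrow q3) \land (q4 \leftrightarrow q1))):
    T ((\lnot q5 \leftrightarrow q3) \land (q4 \leftrightarrow q1)): α-rule — add T (\lnot q5 \leftrightarrow q3), T (q4 \leftrightarrow q1).
    T (\lnot (\lnot q6 \lor q5) \lor q4): β-rule — branch into T \lnot (\lnot q6 \lor q5)  //  T q4.
      branch 1.1 (add T \lnot (\lnot q6 \lor q5)):
        T \lnot (\lnot q6 \lor q5): α-rule — add F \lnot q6, F q5.
        T (\lnot q5 \leftrightarrow q3): β-rule — branch into T \lnot q5, T q3  //  F \lnot q5, F q3.
          branch 1.1.1 (add T \lnot q5, T q3):
            T (q4 \leftrightarrow q1): β-rule — branch into T q4, T q1  //  F q4, F q1.
              branch 1.1.1.1 (add T q4, T q1):
                ○ open, literals {q1=true, q2=false, q3=true, q4=true, q5=false, q6=true}.
              branch 1.1.1.2 (add F q4, F q1):
                ○ open, literals {q1=false, q2=false, q3=true, q4=false, q5=false, q6=true}.
          branch 1.1.2 (add F \lnot q5, F q3):
            × closes — contains both q5 and \lnot q5.
      branch 1.2 (add T q4):
        T (\lnot q5 \leftrightarrow q3): β-rule — branch into T \lnot q5, T q3  //  F \lnot q5, F q3.
          branch 1.2.1 (add T \lnot q5, T q3):
            T (q4 \leftrightarrow q1): β-rule — branch into T q4, T q1  //  F q4, F q1.
              branch 1.2.1.1 (add T q4, T q1):
                ○ open, literals {q1=true, q2=false, q3=true, q4=true, q5=false}.
              branch 1.2.1.2 (add F q4, F q1):
                × closes — contains both q4 and \lnot q4.
          branch 1.2.2 (add F \lnot q5, F q3):
            T (q4 \leftrightarrow q1): β-rule — branch into T q4, T q1  //  F q4, F q1.
              branch 1.2.2.1 (add T q4, T q1):
                ○ open, literals {q1=true, q2=false, q3=false, q4=true, q5=true}.
              branch 1.2.2.2 (add F q4, F q1):
                × closes — contains both q4 and \lnot q4.
  branch 2 (add F \lnot q2, F ((\lnot q5 \leftrightarrow q3) \land (q4 \leftrightarrow q1))):
    T (\lnot (\lnot q6 \lor q5) \lor q4): β-rule — branch into T \lnot (\lnot q6 \lor q5)  //  T q4.
      branch 2.1 (add T \lnot (\lnot q6 \lor q5)):
        T \lnot (\lnot q6 \lor q5): α-rule — add F \lnot q6, F q5.
        F ((\lnot q5 \leftrightarrow q3) \land (q4 \leftrightarrow q1)): β-rule — branch into F (\lnot q5 \leftrightarrow q3)  //  F (q4 \leftrightarrow q1).
          branch 2.1.1 (add F (\lnot q5 \leftrightarrow q3)):
            F (\lnot q5 \leftrightarrow q3): β-rule — branch into T \lnot q5, F q3  //  F \lnot q5, T q3.
              branch 2.1.1.1 (add T \lnot q5, F q3):
                ○ open, literals {q2=true, q3=false, q5=false, q6=true}.
              branch 2.1.1.2 (add F \lnot q5, T q3):
                × closes — contains both q5 and \lnot q5.
          branch 2.1.2 (add F (q4 \leftrightarrow q1)):
            F (q4 \leftrightarrow q1): β-rule — branch into T q4, F q1  //  F q4, T q1.
              branch 2.1.2.1 (add T q4, F q1):
                ○ open, literals {q1=false, q2=true, q4=true, q5=false, q6=true}.
              branch 2.1.2.2 (add F q4, T q1):
                ○ open, literals {q1=true, q2=true, q4=false, q5=false, q6=true}.
      branch 2.2 (add T q4):
        F ((\lnot q5 \leftrightarrow q3) \land (q4 \leftrightarrow q1)): β-rule — branch into F (\lnot q5 \leftrightarrow q3)  //  F (q4 \leftrightarrow q1).
          branch 2.2.1 (add F (\lnot q5 \leftrightarrow q3)):
            F (\lnot q5 \leftrightarrow q3): β-rule — branch into T \lnot q5, F q3  //  F \lnot q5, T q3.
              branch 2.2.1.1 (add T \lnot q5, F q3):
                ○ open, literals {q2=true, q3=false, q4=true, q5=false}.
              branch 2.2.1.2 (add F \lnot q5, T q3):
                ○ open, literals {q2=true, q3=true, q4=true, q5=true}.
          branch 2.2.2 (add F (q4 \leftrightarrow q1)):
            F (q4 \leftrightarrow q1): β-rule — branch into T q4, F q1  //  F q4, T q1.
              branch 2.2.2.1 (add T q4, F q1):
                ○ open, literals {q1=false, q2=true, q4=true}.
              branch 2.2.2.2 (add F q4, T q1):
                × closes — contains both q4 and \lnot q4.
5 branches closed, 10 open.
Each open branch fixes some atoms; the unmentioned ones are free. Counting distinct full assignments: branch {q1=true, q2=false, q3=true, q4=true, q5=false, q6=true} (none free) contributes 1 new; branch {q1=false, q2=false, q3=true, q4=false, q5=false, q6=true} (none free) contributes 1 new; branch {q1=true, q2=false, q3=true, q4=true, q5=false} (q6) contributes 1 new; branch {q1=true, q2=false, q3=false, q4=true, q5=true} (q6) contributes 2 new; branch {q2=true, q3=false, q5=false, q6=true} (q1, q4) contributes 4 new; branch {q1=false, q2=true, q4=true, q5=false, q6=true} (q3) contributes 1 new; branch {q1=true, q2=true, q4=false, q5=false, q6=true} (q3) contributes 1 new; branch {q2=true, q3=false, q4=true, q5=false} (q1, q6) contributes 2 new; branch {q2=true, q3=true, q4=true, q5=true} (q1, q6) contributes 4 new; branch {q1=false, q2=true, q4=true} (q3, q5, q6) contributes 3 new. Total: 20.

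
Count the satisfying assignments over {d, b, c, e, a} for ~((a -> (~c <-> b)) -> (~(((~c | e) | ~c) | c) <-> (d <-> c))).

12

Initial set: {~((a -> (~c <-> b)) -> (~(((~c | e) | ~c) | c) <-> (d <-> c)))}.
~((a -> (~c <-> b)) -> (~(((~c | e) | ~c) | c) <-> (d <-> c))): α-rule — add (a -> (~c <-> b)), ~(~(((~c | e) | ~c) | c) <-> (d <-> c)).
(a -> (~c <-> b)): β-rule — branch into ~a  //  (~c <-> b).
  branch 1 (add ~a):
    ~(~(((~c | e) | ~c) | c) <-> (d <-> c)): β-rule — branch into ~(((~c | e) | ~c) | c), ~(d <-> c)  //  ~~(((~c | e) | ~c) | c), (d <-> c).
      branch 1.1 (add ~(((~c | e) | ~c) | c), ~(d <-> c)):
        ~(((~c | e) | ~c) | c): α-rule — add ~((~c | e) | ~c), ~c.
        ~((~c | e) | ~c): α-rule — add ~(~c | e), ~~c.
        × closes — contains both c and ~c.
      branch 1.2 (add ~~(((~c | e) | ~c) | c), (d <-> c)):
        ~~(((~c | e) | ~c) | c): β-rule — branch into ((~c | e) | ~c)  //  c.
          branch 1.2.1 (add ((~c | e) | ~c)):
            (d <-> c): β-rule — branch into d, c  //  ~d, ~c.
              branch 1.2.1.1 (add d, c):
                ((~c | e) | ~c): β-rule — branch into (~c | e)  //  ~c.
                  branch 1.2.1.1.1 (add (~c | e)):
                    (~c | e): β-rule — branch into ~c  //  e.
                      branch 1.2.1.1.1.1 (add ~c):
                        × closes — contains both c and ~c.
                      branch 1.2.1.1.1.2 (add e):
                        ○ open, literals {a=false, c=true, d=true, e=true}.
                  branch 1.2.1.1.2 (add ~c):
                    × closes — contains both c and ~c.
              branch 1.2.1.2 (add ~d, ~c):
                ((~c | e) | ~c): β-rule — branch into (~c | e)  //  ~c.
                  branch 1.2.1.2.1 (add (~c | e)):
                    (~c | e): β-rule — branch into ~c  //  e.
                      branch 1.2.1.2.1.1 (add ~c):
                        ○ open, literals {a=false, c=false, d=false}.
                      branch 1.2.1.2.1.2 (add e):
                        ○ open, literals {a=false, c=false, d=false, e=true}.
                  branch 1.2.1.2.2 (add ~c):
                    ○ open, literals {a=false, c=false, d=false}.
          branch 1.2.2 (add c):
            (d <-> c): β-rule — branch into d, c  //  ~d, ~c.
              branch 1.2.2.1 (add d, c):
                ○ open, literals {a=false, c=true, d=true}.
              branch 1.2.2.2 (add ~d, ~c):
                × closes — contains both c and ~c.
  branch 2 (add (~c <-> b)):
    ~(~(((~c | e) | ~c) | c) <-> (d <-> c)): β-rule — branch into ~(((~c | e) | ~c) | c), ~(d <-> c)  //  ~~(((~c | e) | ~c) | c), (d <-> c).
      branch 2.1 (add ~(((~c | e) | ~c) | c), ~(d <-> c)):
        ~(((~c | e) | ~c) | c): α-rule — add ~((~c | e) | ~c), ~c.
        ~((~c | e) | ~c): α-rule — add ~(~c | e), ~~c.
        × closes — contains both c and ~c.
      branch 2.2 (add ~~(((~c | e) | ~c) | c), (d <-> c)):
        (~c <-> b): β-rule — branch into ~c, b  //  ~~c, ~b.
          branch 2.2.1 (add ~c, b):
            ~~(((~c | e) | ~c) | c): β-rule — branch into ((~c | e) | ~c)  //  c.
              branch 2.2.1.1 (add ((~c | e) | ~c)):
                (d <-> c): β-rule — branch into d, c  //  ~d, ~c.
                  branch 2.2.1.1.1 (add d, c):
                    × closes — contains both c and ~c.
                  branch 2.2.1.1.2 (add ~d, ~c):
                    ((~c | e) | ~c): β-rule — branch into (~c | e)  //  ~c.
                      branch 2.2.1.1.2.1 (add (~c | e)):
                        (~c | e): β-rule — branch into ~c  //  e.
                          branch 2.2.1.1.2.1.1 (add ~c):
                            ○ open, literals {b=true, c=false, d=false}.
                          branch 2.2.1.1.2.1.2 (add e):
                            ○ open, literals {b=true, c=false, d=false, e=true}.
                      branch 2.2.1.1.2.2 (add ~c):
                        ○ open, literals {b=true, c=false, d=false}.
              branch 2.2.1.2 (add c):
                × closes — contains both c and ~c.
          branch 2.2.2 (add ~~c, ~b):
            ~~(((~c | e) | ~c) | c): β-rule — branch into ((~c | e) | ~c)  //  c.
              branch 2.2.2.1 (add ((~c | e) | ~c)):
                (d <-> c): β-rule — branch into d, c  //  ~d, ~c.
                  branch 2.2.2.1.1 (add d, c):
                    ((~c | e) | ~c): β-rule — branch into (~c | e)  //  ~c.
                      branch 2.2.2.1.1.1 (add (~c | e)):
                        (~c | e): β-rule — branch into ~c  //  e.
                          branch 2.2.2.1.1.1.1 (add ~c):
                            × closes — contains both c and ~c.
                          branch 2.2.2.1.1.1.2 (add e):
                            ○ open, literals {b=false, c=true, d=true, e=true}.
                      branch 2.2.2.1.1.2 (add ~c):
                        × closes — contains both c and ~c.
                  branch 2.2.2.1.2 (add ~d, ~c):
                    × closes — contains both c and ~c.
              branch 2.2.2.2 (add c):
                (d <-> c): β-rule — branch into d, c  //  ~d, ~c.
                  branch 2.2.2.2.1 (add d, c):
                    ○ open, literals {b=false, c=true, d=true}.
                  branch 2.2.2.2.2 (add ~d, ~c):
                    × closes — contains both c and ~c.
11 branches closed, 10 open.
Each open branch fixes some atoms; the unmentioned ones are free. Counting distinct full assignments: branch {a=false, c=true, d=true, e=true} (b) contributes 2 new; branch {a=false, c=false, d=false} (b, e) contributes 4 new; branch {a=false, c=false, d=false, e=true} (b) contributes 0 new; branch {a=false, c=false, d=false} (b, e) contributes 0 new; branch {a=false, c=true, d=true} (b, e) contributes 2 new; branch {b=true, c=false, d=false} (e, a) contributes 2 new; branch {b=true, c=false, d=false, e=true} (a) contributes 0 new; branch {b=true, c=false, d=false} (e, a) contributes 0 new; branch {b=false, c=true, d=true, e=true} (a) contributes 1 new; branch {b=false, c=true, d=true} (e, a) contributes 1 new. Total: 12.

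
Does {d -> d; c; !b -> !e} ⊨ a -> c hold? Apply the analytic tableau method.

Initial set: {T (d -> d); T c; T (!b -> !e); F (a -> c)}.
F (a -> c): α-rule — add T a, F c.
× closes — contains both c and !c.
All 1 branch closes.
Every branch closed, so the premises entail the conclusion.

Yes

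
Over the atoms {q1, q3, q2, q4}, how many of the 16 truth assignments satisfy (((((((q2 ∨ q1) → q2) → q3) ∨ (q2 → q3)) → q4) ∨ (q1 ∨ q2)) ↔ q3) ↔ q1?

8

Initial set: {T ((((((((q2 ∨ q1) → q2) → q3) ∨ (q2 → q3)) → q4) ∨ (q1 ∨ q2)) ↔ q3) ↔ q1)}.
T ((((((((q2 ∨ q1) → q2) → q3) ∨ (q2 → q3)) → q4) ∨ (q1 ∨ q2)) ↔ q3) ↔ q1): β-rule — branch into T (((((((q2 ∨ q1) → q2) → q3) ∨ (q2 → q3)) → q4) ∨ (q1 ∨ q2)) ↔ q3), T q1  //  F (((((((q2 ∨ q1) → q2) → q3) ∨ (q2 → q3)) → q4) ∨ (q1 ∨ q2)) ↔ q3), F q1.
  branch 1 (add T (((((((q2 ∨ q1) → q2) → q3) ∨ (q2 → q3)) → q4) ∨ (q1 ∨ q2)) ↔ q3), T q1):
    T (((((((q2 ∨ q1) → q2) → q3) ∨ (q2 → q3)) → q4) ∨ (q1 ∨ q2)) ↔ q3): β-rule — branch into T ((((((q2 ∨ q1) → q2) → q3) ∨ (q2 → q3)) → q4) ∨ (q1 ∨ q2)), T q3  //  F ((((((q2 ∨ q1) → q2) → q3) ∨ (q2 → q3)) → q4) ∨ (q1 ∨ q2)), F q3.
      branch 1.1 (add T ((((((q2 ∨ q1) → q2) → q3) ∨ (q2 → q3)) → q4) ∨ (q1 ∨ q2)), T q3):
        T ((((((q2 ∨ q1) → q2) → q3) ∨ (q2 → q3)) → q4) ∨ (q1 ∨ q2)): β-rule — branch into T (((((q2 ∨ q1) → q2) → q3) ∨ (q2 → q3)) → q4)  //  T (q1 ∨ q2).
          branch 1.1.1 (add T (((((q2 ∨ q1) → q2) → q3) ∨ (q2 → q3)) → q4)):
            T (((((q2 ∨ q1) → q2) → q3) ∨ (q2 → q3)) → q4): β-rule — branch into F ((((q2 ∨ q1) → q2) → q3) ∨ (q2 → q3))  //  T q4.
              branch 1.1.1.1 (add F ((((q2 ∨ q1) → q2) → q3) ∨ (q2 → q3))):
                F ((((q2 ∨ q1) → q2) → q3) ∨ (q2 → q3)): α-rule — add F (((q2 ∨ q1) → q2) → q3), F (q2 → q3).
                F (((q2 ∨ q1) → q2) → q3): α-rule — add T ((q2 ∨ q1) → q2), F q3.
                × closes — contains both q3 and ¬q3.
              branch 1.1.1.2 (add T q4):
                ○ open, literals {q1=true, q3=true, q4=true}.
          branch 1.1.2 (add T (q1 ∨ q2)):
            T (q1 ∨ q2): β-rule — branch into T q1  //  T q2.
              branch 1.1.2.1 (add T q1):
                ○ open, literals {q1=true, q3=true}.
              branch 1.1.2.2 (add T q2):
                ○ open, literals {q1=true, q2=true, q3=true}.
      branch 1.2 (add F ((((((q2 ∨ q1) → q2) → q3) ∨ (q2 → q3)) → q4) ∨ (q1 ∨ q2)), F q3):
        F ((((((q2 ∨ q1) → q2) → q3) ∨ (q2 → q3)) → q4) ∨ (q1 ∨ q2)): α-rule — add F (((((q2 ∨ q1) → q2) → q3) ∨ (q2 → q3)) → q4), F (q1 ∨ q2).
        F (((((q2 ∨ q1) → q2) → q3) ∨ (q2 → q3)) → q4): α-rule — add T ((((q2 ∨ q1) → q2) → q3) ∨ (q2 → q3)), F q4.
        F (q1 ∨ q2): α-rule — add F q1, F q2.
        × closes — contains both q1 and ¬q1.
  branch 2 (add F (((((((q2 ∨ q1) → q2) → q3) ∨ (q2 → q3)) → q4) ∨ (q1 ∨ q2)) ↔ q3), F q1):
    F (((((((q2 ∨ q1) → q2) → q3) ∨ (q2 → q3)) → q4) ∨ (q1 ∨ q2)) ↔ q3): β-rule — branch into T ((((((q2 ∨ q1) → q2) → q3) ∨ (q2 → q3)) → q4) ∨ (q1 ∨ q2)), F q3  //  F ((((((q2 ∨ q1) → q2) → q3) ∨ (q2 → q3)) → q4) ∨ (q1 ∨ q2)), T q3.
      branch 2.1 (add T ((((((q2 ∨ q1) → q2) → q3) ∨ (q2 → q3)) → q4) ∨ (q1 ∨ q2)), F q3):
        T ((((((q2 ∨ q1) → q2) → q3) ∨ (q2 → q3)) → q4) ∨ (q1 ∨ q2)): β-rule — branch into T (((((q2 ∨ q1) → q2) → q3) ∨ (q2 → q3)) → q4)  //  T (q1 ∨ q2).
          branch 2.1.1 (add T (((((q2 ∨ q1) → q2) → q3) ∨ (q2 → q3)) → q4)):
            T (((((q2 ∨ q1) → q2) → q3) ∨ (q2 → q3)) → q4): β-rule — branch into F ((((q2 ∨ q1) → q2) → q3) ∨ (q2 → q3))  //  T q4.
              branch 2.1.1.1 (add F ((((q2 ∨ q1) → q2) → q3) ∨ (q2 → q3))):
                F ((((q2 ∨ q1) → q2) → q3) ∨ (q2 → q3)): α-rule — add F (((q2 ∨ q1) → q2) → q3), F (q2 → q3).
                F (((q2 ∨ q1) → q2) → q3): α-rule — add T ((q2 ∨ q1) → q2), F q3.
                F (q2 → q3): α-rule — add T q2, F q3.
                T ((q2 ∨ q1) → q2): β-rule — branch into F (q2 ∨ q1)  //  T q2.
                  branch 2.1.1.1.1 (add F (q2 ∨ q1)):
                    F (q2 ∨ q1): α-rule — add F q2, F q1.
                    × closes — contains both q2 and ¬q2.
                  branch 2.1.1.1.2 (add T q2):
                    ○ open, literals {q1=false, q2=true, q3=false}.
              branch 2.1.1.2 (add T q4):
                ○ open, literals {q1=false, q3=false, q4=true}.
          branch 2.1.2 (add T (q1 ∨ q2)):
            T (q1 ∨ q2): β-rule — branch into T q1  //  T q2.
              branch 2.1.2.1 (add T q1):
                × closes — contains both q1 and ¬q1.
              branch 2.1.2.2 (add T q2):
                ○ open, literals {q1=false, q2=true, q3=false}.
      branch 2.2 (add F ((((((q2 ∨ q1) → q2) → q3) ∨ (q2 → q3)) → q4) ∨ (q1 ∨ q2)), T q3):
        F ((((((q2 ∨ q1) → q2) → q3) ∨ (q2 → q3)) → q4) ∨ (q1 ∨ q2)): α-rule — add F (((((q2 ∨ q1) → q2) → q3) ∨ (q2 → q3)) → q4), F (q1 ∨ q2).
        F (((((q2 ∨ q1) → q2) → q3) ∨ (q2 → q3)) → q4): α-rule — add T ((((q2 ∨ q1) → q2) → q3) ∨ (q2 → q3)), F q4.
        F (q1 ∨ q2): α-rule — add F q1, F q2.
        T ((((q2 ∨ q1) → q2) → q3) ∨ (q2 → q3)): β-rule — branch into T (((q2 ∨ q1) → q2) → q3)  //  T (q2 → q3).
          branch 2.2.1 (add T (((q2 ∨ q1) → q2) → q3)):
            T (((q2 ∨ q1) → q2) → q3): β-rule — branch into F ((q2 ∨ q1) → q2)  //  T q3.
              branch 2.2.1.1 (add F ((q2 ∨ q1) → q2)):
                F ((q2 ∨ q1) → q2): α-rule — add T (q2 ∨ q1), F q2.
                T (q2 ∨ q1): β-rule — branch into T q2  //  T q1.
                  branch 2.2.1.1.1 (add T q2):
                    × closes — contains both q2 and ¬q2.
                  branch 2.2.1.1.2 (add T q1):
                    × closes — contains both q1 and ¬q1.
              branch 2.2.1.2 (add T q3):
                ○ open, literals {q1=false, q2=false, q3=true, q4=false}.
          branch 2.2.2 (add T (q2 → q3)):
            T (q2 → q3): β-rule — branch into F q2  //  T q3.
              branch 2.2.2.1 (add F q2):
                ○ open, literals {q1=false, q2=false, q3=true, q4=false}.
              branch 2.2.2.2 (add T q3):
                ○ open, literals {q1=false, q2=false, q3=true, q4=false}.
6 branches closed, 9 open.
Each open branch fixes some atoms; the unmentioned ones are free. Counting distinct full assignments: branch {q1=true, q3=true, q4=true} (q2) contributes 2 new; branch {q1=true, q3=true} (q2, q4) contributes 2 new; branch {q1=true, q2=true, q3=true} (q4) contributes 0 new; branch {q1=false, q2=true, q3=false} (q4) contributes 2 new; branch {q1=false, q3=false, q4=true} (q2) contributes 1 new; branch {q1=false, q2=true, q3=false} (q4) contributes 0 new; branch {q1=false, q2=false, q3=true, q4=false} (none free) contributes 1 new; branch {q1=false, q2=false, q3=true, q4=false} (none free) contributes 0 new; branch {q1=false, q2=false, q3=true, q4=false} (none free) contributes 0 new. Total: 8.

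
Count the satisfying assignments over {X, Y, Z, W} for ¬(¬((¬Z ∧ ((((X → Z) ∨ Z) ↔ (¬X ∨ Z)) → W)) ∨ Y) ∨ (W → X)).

3

Initial set: {T ¬(¬((¬Z ∧ ((((X → Z) ∨ Z) ↔ (¬X ∨ Z)) → W)) ∨ Y) ∨ (W → X))}.
T ¬(¬((¬Z ∧ ((((X → Z) ∨ Z) ↔ (¬X ∨ Z)) → W)) ∨ Y) ∨ (W → X)): α-rule — add F ¬((¬Z ∧ ((((X → Z) ∨ Z) ↔ (¬X ∨ Z)) → W)) ∨ Y), F (W → X).
F (W → X): α-rule — add T W, F X.
F ¬((¬Z ∧ ((((X → Z) ∨ Z) ↔ (¬X ∨ Z)) → W)) ∨ Y): β-rule — branch into T (¬Z ∧ ((((X → Z) ∨ Z) ↔ (¬X ∨ Z)) → W))  //  T Y.
  branch 1 (add T (¬Z ∧ ((((X → Z) ∨ Z) ↔ (¬X ∨ Z)) → W))):
    T (¬Z ∧ ((((X → Z) ∨ Z) ↔ (¬X ∨ Z)) → W)): α-rule — add T ¬Z, T ((((X → Z) ∨ Z) ↔ (¬X ∨ Z)) → W).
    T ((((X → Z) ∨ Z) ↔ (¬X ∨ Z)) → W): β-rule — branch into F (((X → Z) ∨ Z) ↔ (¬X ∨ Z))  //  T W.
      branch 1.1 (add F (((X → Z) ∨ Z) ↔ (¬X ∨ Z))):
        F (((X → Z) ∨ Z) ↔ (¬X ∨ Z)): β-rule — branch into T ((X → Z) ∨ Z), F (¬X ∨ Z)  //  F ((X → Z) ∨ Z), T (¬X ∨ Z).
          branch 1.1.1 (add T ((X → Z) ∨ Z), F (¬X ∨ Z)):
            F (¬X ∨ Z): α-rule — add F ¬X, F Z.
            × closes — contains both X and ¬X.
          branch 1.1.2 (add F ((X → Z) ∨ Z), T (¬X ∨ Z)):
            F ((X → Z) ∨ Z): α-rule — add F (X → Z), F Z.
            F (X → Z): α-rule — add T X, F Z.
            × closes — contains both X and ¬X.
      branch 1.2 (add T W):
        ○ open, literals {W=T, X=F, Z=F}.
  branch 2 (add T Y):
    ○ open, literals {W=T, X=F, Y=T}.
2 branches closed, 2 open.
Each open branch fixes some atoms; the unmentioned ones are free. Counting distinct full assignments: branch {W=T, X=F, Z=F} (Y) contributes 2 new; branch {W=T, X=F, Y=T} (Z) contributes 1 new. Total: 3.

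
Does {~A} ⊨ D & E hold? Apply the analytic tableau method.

No

Initial set: {~A; ~(D & E)}.
~(D & E): β-rule — branch into ~D  //  ~E.
  branch 1 (add ~D):
    ○ open, literals {A=0, D=0}.
  branch 2 (add ~E):
    ○ open, literals {A=0, E=0}.
0 branches closed, 2 open.
An open branch gives a countermodel: A=0, D=0 (unmentioned atoms arbitrary); the premises hold there but the conclusion fails.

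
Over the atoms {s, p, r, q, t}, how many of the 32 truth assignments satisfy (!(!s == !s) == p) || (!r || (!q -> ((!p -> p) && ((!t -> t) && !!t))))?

Initial set: {((!(!s == !s) == p) || (!r || (!q -> ((!p -> p) && ((!t -> t) && !!t)))))}.
((!(!s == !s) == p) || (!r || (!q -> ((!p -> p) && ((!t -> t) && !!t))))): β-rule — branch into (!(!s == !s) == p)  //  (!r || (!q -> ((!p -> p) && ((!t -> t) && !!t)))).
  branch 1 (add (!(!s == !s) == p)):
    (!(!s == !s) == p): β-rule — branch into !(!s == !s), p  //  !!(!s == !s), !p.
      branch 1.1 (add !(!s == !s), p):
        !(!s == !s): β-rule — branch into !s, !!s  //  !!s, !s.
          branch 1.1.1 (add !s, !!s):
            × closes — contains both s and !s.
          branch 1.1.2 (add !!s, !s):
            × closes — contains both s and !s.
      branch 1.2 (add !!(!s == !s), !p):
        !!(!s == !s): β-rule — branch into !s, !s  //  !!s, !!s.
          branch 1.2.1 (add !s, !s):
            ○ open, literals {p=0, s=0}.
          branch 1.2.2 (add !!s, !!s):
            ○ open, literals {p=0, s=1}.
  branch 2 (add (!r || (!q -> ((!p -> p) && ((!t -> t) && !!t))))):
    (!r || (!q -> ((!p -> p) && ((!t -> t) && !!t)))): β-rule — branch into !r  //  (!q -> ((!p -> p) && ((!t -> t) && !!t))).
      branch 2.1 (add !r):
        ○ open, literals {r=0}.
      branch 2.2 (add (!q -> ((!p -> p) && ((!t -> t) && !!t)))):
        (!q -> ((!p -> p) && ((!t -> t) && !!t))): β-rule — branch into !!q  //  ((!p -> p) && ((!t -> t) && !!t)).
          branch 2.2.1 (add !!q):
            ○ open, literals {q=1}.
          branch 2.2.2 (add ((!p -> p) && ((!t -> t) && !!t))):
            ((!p -> p) && ((!t -> t) && !!t)): α-rule — add (!p -> p), ((!t -> t) && !!t).
            ((!t -> t) && !!t): α-rule — add (!t -> t), !!t.
            !!t: drop double negation, giving t.
            (!p -> p): β-rule — branch into !!p  //  p.
              branch 2.2.2.1 (add !!p):
                (!t -> t): β-rule — branch into !!t  //  t.
                  branch 2.2.2.1.1 (add !!t):
                    ○ open, literals {p=1, t=1}.
                  branch 2.2.2.1.2 (add t):
                    ○ open, literals {p=1, t=1}.
              branch 2.2.2.2 (add p):
                (!t -> t): β-rule — branch into !!t  //  t.
                  branch 2.2.2.2.1 (add !!t):
                    ○ open, literals {p=1, t=1}.
                  branch 2.2.2.2.2 (add t):
                    ○ open, literals {p=1, t=1}.
2 branches closed, 8 open.
Each open branch fixes some atoms; the unmentioned ones are free. Counting distinct full assignments: branch {p=0, s=0} (r, q, t) contributes 8 new; branch {p=0, s=1} (r, q, t) contributes 8 new; branch {r=0} (s, p, q, t) contributes 8 new; branch {q=1} (s, p, r, t) contributes 4 new; branch {p=1, t=1} (s, r, q) contributes 2 new; branch {p=1, t=1} (s, r, q) contributes 0 new; branch {p=1, t=1} (s, r, q) contributes 0 new; branch {p=1, t=1} (s, r, q) contributes 0 new. Total: 30.

30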